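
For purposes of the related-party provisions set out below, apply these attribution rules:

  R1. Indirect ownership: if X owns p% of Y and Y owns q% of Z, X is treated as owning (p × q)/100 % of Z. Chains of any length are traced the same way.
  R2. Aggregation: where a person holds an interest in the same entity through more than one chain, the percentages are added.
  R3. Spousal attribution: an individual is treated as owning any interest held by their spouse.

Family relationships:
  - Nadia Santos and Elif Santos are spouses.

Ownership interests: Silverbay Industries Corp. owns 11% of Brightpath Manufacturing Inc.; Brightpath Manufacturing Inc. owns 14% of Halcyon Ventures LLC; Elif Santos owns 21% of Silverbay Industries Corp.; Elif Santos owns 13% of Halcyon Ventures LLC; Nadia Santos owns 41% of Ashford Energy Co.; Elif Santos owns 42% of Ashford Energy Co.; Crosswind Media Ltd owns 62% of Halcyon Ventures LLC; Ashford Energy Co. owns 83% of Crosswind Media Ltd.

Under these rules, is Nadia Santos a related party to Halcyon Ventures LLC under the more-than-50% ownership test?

By spousal attribution (R3), Nadia Santos is treated as also owning Elif Santos's interest in Ashford Energy Co, giving 41% + 42% = 83%.
By spousal attribution (R3), Nadia Santos is treated as owning Elif Santos's 21% interest in Silverbay Industries Corp.
By spousal attribution (R3), Nadia Santos is treated as owning Elif Santos's 13% interest in Halcyon Ventures LLC.
Chain via Ashford Energy Co. → Crosswind Media Ltd (R1): 83% × 83% × 62% = 42.7118% of Halcyon Ventures LLC.
Chain via Silverbay Industries Corp. → Brightpath Manufacturing Inc. (R1): 21% × 11% × 14% = 0.3234% of Halcyon Ventures LLC.
Direct interest in Halcyon Ventures LLC: 13%.
Aggregating (R2): 42.7118% + 0.3234% + 13% = 56.0352%.
56.0352% exceeds the 50% threshold, so Nadia is a related party to Halcyon Ventures LLC.

Yes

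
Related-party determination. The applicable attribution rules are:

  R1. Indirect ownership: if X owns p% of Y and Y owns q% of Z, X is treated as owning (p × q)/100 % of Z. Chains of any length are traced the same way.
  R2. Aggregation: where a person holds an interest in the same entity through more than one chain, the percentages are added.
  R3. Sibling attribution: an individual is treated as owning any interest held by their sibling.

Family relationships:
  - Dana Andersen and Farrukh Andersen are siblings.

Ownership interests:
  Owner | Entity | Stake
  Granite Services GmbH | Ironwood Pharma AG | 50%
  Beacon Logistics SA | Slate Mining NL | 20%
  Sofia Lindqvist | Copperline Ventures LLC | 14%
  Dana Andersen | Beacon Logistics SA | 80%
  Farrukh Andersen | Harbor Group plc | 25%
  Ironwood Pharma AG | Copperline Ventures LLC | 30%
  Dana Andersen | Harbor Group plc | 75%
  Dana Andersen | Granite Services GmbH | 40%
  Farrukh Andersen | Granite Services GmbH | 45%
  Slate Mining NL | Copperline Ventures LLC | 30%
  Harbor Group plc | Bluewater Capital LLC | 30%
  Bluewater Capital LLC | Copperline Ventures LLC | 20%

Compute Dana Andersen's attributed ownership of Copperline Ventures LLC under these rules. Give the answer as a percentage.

23.55%

By sibling attribution (R3), Dana Andersen is treated as also owning Farrukh Andersen's interest in Harbor Group plc, giving 75% + 25% = 100%.
By sibling attribution (R3), Dana Andersen is treated as also owning Farrukh Andersen's interest in Granite Services GmbH, giving 40% + 45% = 85%.
Chain via Beacon Logistics SA → Slate Mining NL (R1): 80% × 20% × 30% = 4.8% of Copperline Ventures LLC.
Chain via Harbor Group plc → Bluewater Capital LLC (R1): 100% × 30% × 20% = 6% of Copperline Ventures LLC.
Chain via Granite Services GmbH → Ironwood Pharma AG (R1): 85% × 50% × 30% = 12.75% of Copperline Ventures LLC.
Aggregating (R2): 4.8% + 6% + 12.75% = 23.55%.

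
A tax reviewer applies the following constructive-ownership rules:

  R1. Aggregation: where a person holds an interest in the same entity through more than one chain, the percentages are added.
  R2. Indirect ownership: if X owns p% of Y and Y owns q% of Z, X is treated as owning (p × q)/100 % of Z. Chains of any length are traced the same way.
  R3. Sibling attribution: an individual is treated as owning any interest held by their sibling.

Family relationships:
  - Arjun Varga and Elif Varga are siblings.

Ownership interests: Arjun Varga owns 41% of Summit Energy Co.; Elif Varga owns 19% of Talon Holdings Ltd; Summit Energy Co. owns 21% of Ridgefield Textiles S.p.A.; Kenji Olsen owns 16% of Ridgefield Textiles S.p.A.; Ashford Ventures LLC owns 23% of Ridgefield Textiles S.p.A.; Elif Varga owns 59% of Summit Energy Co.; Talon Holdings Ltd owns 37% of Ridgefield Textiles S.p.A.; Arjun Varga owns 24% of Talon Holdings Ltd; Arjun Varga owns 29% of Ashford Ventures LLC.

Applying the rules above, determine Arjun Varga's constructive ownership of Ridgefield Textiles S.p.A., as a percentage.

By sibling attribution (R3), Arjun Varga is treated as also owning Elif Varga's interest in Talon Holdings Ltd, giving 24% + 19% = 43%.
By sibling attribution (R3), Arjun Varga is treated as also owning Elif Varga's interest in Summit Energy Co, giving 41% + 59% = 100%.
Chain via Talon Holdings Ltd (R2): 43% × 37% = 15.91% of Ridgefield Textiles S.p.A.
Chain via Ashford Ventures LLC (R2): 29% × 23% = 6.67% of Ridgefield Textiles S.p.A.
Chain via Summit Energy Co. (R2): 100% × 21% = 21% of Ridgefield Textiles S.p.A.
Aggregating (R1): 15.91% + 6.67% + 21% = 43.58%.

43.58%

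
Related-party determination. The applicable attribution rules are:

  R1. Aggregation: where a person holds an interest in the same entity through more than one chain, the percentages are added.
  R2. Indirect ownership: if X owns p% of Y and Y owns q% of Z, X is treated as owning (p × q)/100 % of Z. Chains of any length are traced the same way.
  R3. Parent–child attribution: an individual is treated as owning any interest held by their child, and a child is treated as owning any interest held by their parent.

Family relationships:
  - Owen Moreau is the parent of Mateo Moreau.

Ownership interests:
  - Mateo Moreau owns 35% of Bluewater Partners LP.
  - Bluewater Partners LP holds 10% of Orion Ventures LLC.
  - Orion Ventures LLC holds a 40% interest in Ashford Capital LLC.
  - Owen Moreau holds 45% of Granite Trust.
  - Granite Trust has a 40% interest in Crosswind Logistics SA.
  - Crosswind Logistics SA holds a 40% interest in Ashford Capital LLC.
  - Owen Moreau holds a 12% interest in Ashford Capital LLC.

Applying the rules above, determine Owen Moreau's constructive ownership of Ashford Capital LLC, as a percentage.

By parent–child attribution (R3), Owen Moreau is treated as owning Mateo Moreau's 35% interest in Bluewater Partners LP.
Chain via Granite Trust → Crosswind Logistics SA (R2): 45% × 40% × 40% = 7.2% of Ashford Capital LLC.
Direct interest in Ashford Capital LLC: 12%.
Chain via Bluewater Partners LP → Orion Ventures LLC (R2): 35% × 10% × 40% = 1.4% of Ashford Capital LLC.
Aggregating (R1): 7.2% + 12% + 1.4% = 20.6%.

20.6%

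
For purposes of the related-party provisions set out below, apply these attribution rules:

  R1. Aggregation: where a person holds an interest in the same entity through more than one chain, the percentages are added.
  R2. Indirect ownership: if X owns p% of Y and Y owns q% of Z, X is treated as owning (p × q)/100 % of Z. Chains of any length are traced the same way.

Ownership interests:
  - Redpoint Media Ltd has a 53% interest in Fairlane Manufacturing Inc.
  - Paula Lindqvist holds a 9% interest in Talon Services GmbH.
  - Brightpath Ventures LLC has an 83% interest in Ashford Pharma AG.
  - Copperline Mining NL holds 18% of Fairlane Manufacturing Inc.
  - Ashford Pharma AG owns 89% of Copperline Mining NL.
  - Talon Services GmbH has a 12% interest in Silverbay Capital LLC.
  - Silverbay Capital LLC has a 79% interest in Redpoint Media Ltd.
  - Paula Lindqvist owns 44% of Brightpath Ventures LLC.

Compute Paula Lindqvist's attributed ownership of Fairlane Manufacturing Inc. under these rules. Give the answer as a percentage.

Chain via Talon Services GmbH → Silverbay Capital LLC → Redpoint Media Ltd (R2): 9% × 12% × 79% × 53% = 0.452196% of Fairlane Manufacturing Inc.
Chain via Brightpath Ventures LLC → Ashford Pharma AG → Copperline Mining NL (R2): 44% × 83% × 89% × 18% = 5.850504% of Fairlane Manufacturing Inc.
Aggregating (R1): 0.452196% + 5.850504% = 6.3027%.

6.3027%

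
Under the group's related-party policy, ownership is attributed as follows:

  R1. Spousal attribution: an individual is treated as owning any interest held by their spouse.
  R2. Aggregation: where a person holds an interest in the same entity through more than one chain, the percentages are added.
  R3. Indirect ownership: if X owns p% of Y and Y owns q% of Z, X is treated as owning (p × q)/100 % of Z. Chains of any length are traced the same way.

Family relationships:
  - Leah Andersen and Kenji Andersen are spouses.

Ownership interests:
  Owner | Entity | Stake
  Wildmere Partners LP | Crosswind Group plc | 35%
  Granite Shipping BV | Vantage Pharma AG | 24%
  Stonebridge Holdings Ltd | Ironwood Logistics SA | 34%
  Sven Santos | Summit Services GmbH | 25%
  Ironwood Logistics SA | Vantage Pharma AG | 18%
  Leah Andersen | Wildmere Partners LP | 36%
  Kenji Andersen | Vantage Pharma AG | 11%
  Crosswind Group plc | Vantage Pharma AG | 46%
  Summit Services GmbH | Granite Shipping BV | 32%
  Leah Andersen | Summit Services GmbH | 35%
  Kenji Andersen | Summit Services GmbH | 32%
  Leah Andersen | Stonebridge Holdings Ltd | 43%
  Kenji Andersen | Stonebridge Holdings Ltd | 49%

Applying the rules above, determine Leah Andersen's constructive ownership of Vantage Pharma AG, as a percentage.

By spousal attribution (R1), Leah Andersen is treated as also owning Kenji Andersen's interest in Stonebridge Holdings Ltd, giving 43% + 49% = 92%.
By spousal attribution (R1), Leah Andersen is treated as also owning Kenji Andersen's interest in Summit Services GmbH, giving 35% + 32% = 67%.
By spousal attribution (R1), Leah Andersen is treated as owning Kenji Andersen's 11% interest in Vantage Pharma AG.
Chain via Stonebridge Holdings Ltd → Ironwood Logistics SA (R3): 92% × 34% × 18% = 5.6304% of Vantage Pharma AG.
Chain via Wildmere Partners LP → Crosswind Group plc (R3): 36% × 35% × 46% = 5.796% of Vantage Pharma AG.
Chain via Summit Services GmbH → Granite Shipping BV (R3): 67% × 32% × 24% = 5.1456% of Vantage Pharma AG.
Direct interest in Vantage Pharma AG: 11%.
Aggregating (R2): 5.6304% + 5.796% + 5.1456% + 11% = 27.572%.

27.572%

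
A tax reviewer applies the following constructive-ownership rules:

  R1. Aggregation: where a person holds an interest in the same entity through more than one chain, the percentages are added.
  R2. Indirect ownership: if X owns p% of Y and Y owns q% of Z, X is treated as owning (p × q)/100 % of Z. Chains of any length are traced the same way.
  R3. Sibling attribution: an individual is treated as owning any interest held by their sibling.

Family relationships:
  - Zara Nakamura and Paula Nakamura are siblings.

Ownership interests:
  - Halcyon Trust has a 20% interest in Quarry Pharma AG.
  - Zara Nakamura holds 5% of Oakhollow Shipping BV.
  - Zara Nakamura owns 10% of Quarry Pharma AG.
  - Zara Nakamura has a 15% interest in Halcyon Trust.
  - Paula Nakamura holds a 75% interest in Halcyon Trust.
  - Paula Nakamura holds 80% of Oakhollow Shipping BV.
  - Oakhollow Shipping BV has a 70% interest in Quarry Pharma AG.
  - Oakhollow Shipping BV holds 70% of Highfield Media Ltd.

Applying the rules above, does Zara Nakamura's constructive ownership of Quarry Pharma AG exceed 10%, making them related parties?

Yes

By sibling attribution (R3), Zara Nakamura is treated as also owning Paula Nakamura's interest in Oakhollow Shipping BV, giving 5% + 80% = 85%.
By sibling attribution (R3), Zara Nakamura is treated as also owning Paula Nakamura's interest in Halcyon Trust, giving 15% + 75% = 90%.
Chain via Oakhollow Shipping BV (R2): 85% × 70% = 59.5% of Quarry Pharma AG.
Chain via Halcyon Trust (R2): 90% × 20% = 18% of Quarry Pharma AG.
Direct interest in Quarry Pharma AG: 10%.
Aggregating (R1): 59.5% + 18% + 10% = 87.5%.
87.5% exceeds the 10% threshold, so Zara is a related party to Quarry Pharma AG.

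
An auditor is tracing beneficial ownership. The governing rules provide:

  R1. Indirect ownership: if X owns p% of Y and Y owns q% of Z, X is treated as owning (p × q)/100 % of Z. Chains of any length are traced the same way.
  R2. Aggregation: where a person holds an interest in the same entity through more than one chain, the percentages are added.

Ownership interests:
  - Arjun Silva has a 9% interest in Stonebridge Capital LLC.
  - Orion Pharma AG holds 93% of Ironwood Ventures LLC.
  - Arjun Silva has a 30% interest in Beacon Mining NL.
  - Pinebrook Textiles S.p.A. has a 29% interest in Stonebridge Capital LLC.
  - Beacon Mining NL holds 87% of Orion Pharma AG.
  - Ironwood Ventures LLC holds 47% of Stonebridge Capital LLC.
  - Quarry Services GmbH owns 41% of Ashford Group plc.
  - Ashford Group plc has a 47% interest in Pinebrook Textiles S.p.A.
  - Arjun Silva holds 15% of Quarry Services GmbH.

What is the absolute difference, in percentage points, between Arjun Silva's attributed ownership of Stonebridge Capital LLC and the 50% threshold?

28.753445

Chain via Quarry Services GmbH → Ashford Group plc → Pinebrook Textiles S.p.A. (R1): 15% × 41% × 47% × 29% = 0.838245% of Stonebridge Capital LLC.
Chain via Beacon Mining NL → Orion Pharma AG → Ironwood Ventures LLC (R1): 30% × 87% × 93% × 47% = 11.40831% of Stonebridge Capital LLC.
Direct interest in Stonebridge Capital LLC: 9%.
Aggregating (R2): 0.838245% + 11.40831% + 9% = 21.246555%.
21.246555% falls short of the 50% threshold by 28.753445 percentage points.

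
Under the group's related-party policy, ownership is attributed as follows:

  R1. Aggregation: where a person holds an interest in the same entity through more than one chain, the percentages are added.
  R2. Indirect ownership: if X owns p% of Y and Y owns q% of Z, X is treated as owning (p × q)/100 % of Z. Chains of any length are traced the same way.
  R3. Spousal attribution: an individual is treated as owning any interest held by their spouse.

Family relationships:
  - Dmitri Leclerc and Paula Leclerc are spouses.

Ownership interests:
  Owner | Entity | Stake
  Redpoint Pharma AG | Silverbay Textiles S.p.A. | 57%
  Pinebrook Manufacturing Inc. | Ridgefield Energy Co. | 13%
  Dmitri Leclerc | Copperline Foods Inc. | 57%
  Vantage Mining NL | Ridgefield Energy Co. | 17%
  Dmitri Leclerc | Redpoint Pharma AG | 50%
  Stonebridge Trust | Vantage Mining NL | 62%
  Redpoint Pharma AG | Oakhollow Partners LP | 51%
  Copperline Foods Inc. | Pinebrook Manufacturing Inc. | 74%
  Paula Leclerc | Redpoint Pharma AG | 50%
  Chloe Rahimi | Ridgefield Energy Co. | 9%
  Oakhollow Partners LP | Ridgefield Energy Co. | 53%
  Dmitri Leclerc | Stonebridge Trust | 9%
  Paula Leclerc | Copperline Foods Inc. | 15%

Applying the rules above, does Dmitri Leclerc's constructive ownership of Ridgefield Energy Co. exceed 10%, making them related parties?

Yes

By spousal attribution (R3), Dmitri Leclerc is treated as also owning Paula Leclerc's interest in Copperline Foods Inc, giving 57% + 15% = 72%.
By spousal attribution (R3), Dmitri Leclerc is treated as also owning Paula Leclerc's interest in Redpoint Pharma AG, giving 50% + 50% = 100%.
Chain via Copperline Foods Inc. → Pinebrook Manufacturing Inc. (R2): 72% × 74% × 13% = 6.9264% of Ridgefield Energy Co.
Chain via Stonebridge Trust → Vantage Mining NL (R2): 9% × 62% × 17% = 0.9486% of Ridgefield Energy Co.
Chain via Redpoint Pharma AG → Oakhollow Partners LP (R2): 100% × 51% × 53% = 27.03% of Ridgefield Energy Co.
Aggregating (R1): 6.9264% + 0.9486% + 27.03% = 34.905%.
34.905% exceeds the 10% threshold, so Dmitri is a related party to Ridgefield Energy Co.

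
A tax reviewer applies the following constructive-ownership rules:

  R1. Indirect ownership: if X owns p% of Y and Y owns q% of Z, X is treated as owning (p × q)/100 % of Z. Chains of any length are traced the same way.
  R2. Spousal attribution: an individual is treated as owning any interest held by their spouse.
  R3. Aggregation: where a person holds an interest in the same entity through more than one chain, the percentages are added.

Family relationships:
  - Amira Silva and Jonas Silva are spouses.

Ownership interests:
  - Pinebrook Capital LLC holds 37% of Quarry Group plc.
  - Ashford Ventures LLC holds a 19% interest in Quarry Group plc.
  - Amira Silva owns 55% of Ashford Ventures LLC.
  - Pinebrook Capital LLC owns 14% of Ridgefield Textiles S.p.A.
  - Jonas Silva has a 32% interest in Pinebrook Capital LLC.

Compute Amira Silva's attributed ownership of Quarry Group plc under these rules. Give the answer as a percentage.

22.29%

By spousal attribution (R2), Amira Silva is treated as owning Jonas Silva's 32% interest in Pinebrook Capital LLC.
Chain via Ashford Ventures LLC (R1): 55% × 19% = 10.45% of Quarry Group plc.
Chain via Pinebrook Capital LLC (R1): 32% × 37% = 11.84% of Quarry Group plc.
Aggregating (R3): 10.45% + 11.84% = 22.29%.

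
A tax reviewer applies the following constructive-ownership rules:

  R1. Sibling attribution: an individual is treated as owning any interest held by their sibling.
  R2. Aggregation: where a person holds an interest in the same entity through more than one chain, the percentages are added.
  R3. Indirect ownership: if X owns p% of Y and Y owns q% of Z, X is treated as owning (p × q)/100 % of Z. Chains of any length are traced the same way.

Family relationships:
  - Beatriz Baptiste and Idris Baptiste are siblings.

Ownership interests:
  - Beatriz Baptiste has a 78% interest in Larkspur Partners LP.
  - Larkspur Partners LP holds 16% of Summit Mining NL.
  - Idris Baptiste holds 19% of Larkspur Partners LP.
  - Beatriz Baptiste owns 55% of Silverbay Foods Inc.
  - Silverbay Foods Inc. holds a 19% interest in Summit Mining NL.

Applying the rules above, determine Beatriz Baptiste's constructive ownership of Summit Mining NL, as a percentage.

25.97%

By sibling attribution (R1), Beatriz Baptiste is treated as also owning Idris Baptiste's interest in Larkspur Partners LP, giving 78% + 19% = 97%.
Chain via Silverbay Foods Inc. (R3): 55% × 19% = 10.45% of Summit Mining NL.
Chain via Larkspur Partners LP (R3): 97% × 16% = 15.52% of Summit Mining NL.
Aggregating (R2): 10.45% + 15.52% = 25.97%.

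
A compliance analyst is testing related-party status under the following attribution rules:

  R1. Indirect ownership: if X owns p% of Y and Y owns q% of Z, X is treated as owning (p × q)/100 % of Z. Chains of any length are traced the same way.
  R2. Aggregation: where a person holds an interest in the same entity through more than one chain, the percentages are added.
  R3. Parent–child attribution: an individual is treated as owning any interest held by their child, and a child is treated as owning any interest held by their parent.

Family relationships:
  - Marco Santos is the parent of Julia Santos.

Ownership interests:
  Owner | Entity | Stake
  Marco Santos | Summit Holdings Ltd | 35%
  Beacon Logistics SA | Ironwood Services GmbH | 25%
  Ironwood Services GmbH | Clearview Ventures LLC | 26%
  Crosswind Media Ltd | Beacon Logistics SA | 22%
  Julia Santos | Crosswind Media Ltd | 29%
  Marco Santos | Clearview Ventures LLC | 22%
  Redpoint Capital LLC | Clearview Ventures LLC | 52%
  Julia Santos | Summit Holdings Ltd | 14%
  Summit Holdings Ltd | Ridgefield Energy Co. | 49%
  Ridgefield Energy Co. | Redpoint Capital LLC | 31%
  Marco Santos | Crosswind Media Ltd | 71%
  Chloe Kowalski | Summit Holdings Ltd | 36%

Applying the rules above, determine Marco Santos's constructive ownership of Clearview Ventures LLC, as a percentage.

By parent–child attribution (R3), Marco Santos is treated as also owning Julia Santos's interest in Summit Holdings Ltd, giving 35% + 14% = 49%.
By parent–child attribution (R3), Marco Santos is treated as also owning Julia Santos's interest in Crosswind Media Ltd, giving 71% + 29% = 100%.
Chain via Summit Holdings Ltd → Ridgefield Energy Co. → Redpoint Capital LLC (R1): 49% × 49% × 31% × 52% = 3.870412% of Clearview Ventures LLC.
Chain via Crosswind Media Ltd → Beacon Logistics SA → Ironwood Services GmbH (R1): 100% × 22% × 25% × 26% = 1.43% of Clearview Ventures LLC.
Direct interest in Clearview Ventures LLC: 22%.
Aggregating (R2): 3.870412% + 1.43% + 22% = 27.300412%.

27.300412%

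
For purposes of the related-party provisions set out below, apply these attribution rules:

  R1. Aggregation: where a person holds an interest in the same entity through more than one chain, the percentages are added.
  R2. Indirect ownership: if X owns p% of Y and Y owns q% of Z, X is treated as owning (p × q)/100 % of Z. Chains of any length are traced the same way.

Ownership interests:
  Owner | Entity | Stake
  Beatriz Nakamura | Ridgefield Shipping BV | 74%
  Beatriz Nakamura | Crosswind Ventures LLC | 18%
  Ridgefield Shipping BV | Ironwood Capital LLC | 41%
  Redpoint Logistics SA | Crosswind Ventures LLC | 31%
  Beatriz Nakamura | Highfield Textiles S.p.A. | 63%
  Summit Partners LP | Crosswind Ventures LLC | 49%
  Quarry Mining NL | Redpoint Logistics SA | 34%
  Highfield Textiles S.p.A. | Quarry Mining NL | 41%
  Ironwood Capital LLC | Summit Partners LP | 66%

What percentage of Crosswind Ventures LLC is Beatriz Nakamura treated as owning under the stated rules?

30.534438%

Chain via Highfield Textiles S.p.A. → Quarry Mining NL → Redpoint Logistics SA (R2): 63% × 41% × 34% × 31% = 2.722482% of Crosswind Ventures LLC.
Chain via Ridgefield Shipping BV → Ironwood Capital LLC → Summit Partners LP (R2): 74% × 41% × 66% × 49% = 9.811956% of Crosswind Ventures LLC.
Direct interest in Crosswind Ventures LLC: 18%.
Aggregating (R1): 2.722482% + 9.811956% + 18% = 30.534438%.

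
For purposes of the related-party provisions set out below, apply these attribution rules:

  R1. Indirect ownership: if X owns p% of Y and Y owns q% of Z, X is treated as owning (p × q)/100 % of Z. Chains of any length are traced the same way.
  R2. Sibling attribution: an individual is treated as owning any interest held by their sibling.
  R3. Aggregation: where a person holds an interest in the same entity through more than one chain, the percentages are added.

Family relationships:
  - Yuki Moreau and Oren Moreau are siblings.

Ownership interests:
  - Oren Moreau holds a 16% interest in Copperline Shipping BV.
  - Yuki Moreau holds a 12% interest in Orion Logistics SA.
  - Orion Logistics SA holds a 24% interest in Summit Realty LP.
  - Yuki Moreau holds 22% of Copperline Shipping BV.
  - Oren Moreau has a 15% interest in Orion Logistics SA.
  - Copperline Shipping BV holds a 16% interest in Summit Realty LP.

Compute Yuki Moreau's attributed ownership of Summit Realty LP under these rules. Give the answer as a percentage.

12.56%

By sibling attribution (R2), Yuki Moreau is treated as also owning Oren Moreau's interest in Orion Logistics SA, giving 12% + 15% = 27%.
By sibling attribution (R2), Yuki Moreau is treated as also owning Oren Moreau's interest in Copperline Shipping BV, giving 22% + 16% = 38%.
Chain via Orion Logistics SA (R1): 27% × 24% = 6.48% of Summit Realty LP.
Chain via Copperline Shipping BV (R1): 38% × 16% = 6.08% of Summit Realty LP.
Aggregating (R3): 6.48% + 6.08% = 12.56%.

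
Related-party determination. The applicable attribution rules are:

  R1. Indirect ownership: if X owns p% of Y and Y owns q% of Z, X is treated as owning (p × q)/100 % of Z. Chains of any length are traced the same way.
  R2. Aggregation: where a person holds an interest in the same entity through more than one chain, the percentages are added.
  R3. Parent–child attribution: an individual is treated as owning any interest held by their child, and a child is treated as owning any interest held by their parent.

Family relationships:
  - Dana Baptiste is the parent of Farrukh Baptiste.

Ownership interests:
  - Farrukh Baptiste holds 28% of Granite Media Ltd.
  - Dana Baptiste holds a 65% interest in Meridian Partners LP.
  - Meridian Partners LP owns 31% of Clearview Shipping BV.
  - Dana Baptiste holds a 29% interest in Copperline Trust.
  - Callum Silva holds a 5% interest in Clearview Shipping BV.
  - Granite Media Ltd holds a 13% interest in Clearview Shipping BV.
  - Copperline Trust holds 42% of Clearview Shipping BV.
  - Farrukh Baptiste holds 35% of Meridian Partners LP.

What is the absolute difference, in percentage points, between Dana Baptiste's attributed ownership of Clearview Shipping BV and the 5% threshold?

41.82

By parent–child attribution (R3), Dana Baptiste is treated as also owning Farrukh Baptiste's interest in Meridian Partners LP, giving 65% + 35% = 100%.
By parent–child attribution (R3), Dana Baptiste is treated as owning Farrukh Baptiste's 28% interest in Granite Media Ltd.
Chain via Copperline Trust (R1): 29% × 42% = 12.18% of Clearview Shipping BV.
Chain via Meridian Partners LP (R1): 100% × 31% = 31% of Clearview Shipping BV.
Chain via Granite Media Ltd (R1): 28% × 13% = 3.64% of Clearview Shipping BV.
Aggregating (R2): 12.18% + 31% + 3.64% = 46.82%.
46.82% exceeds the 5% threshold by 41.82 percentage points.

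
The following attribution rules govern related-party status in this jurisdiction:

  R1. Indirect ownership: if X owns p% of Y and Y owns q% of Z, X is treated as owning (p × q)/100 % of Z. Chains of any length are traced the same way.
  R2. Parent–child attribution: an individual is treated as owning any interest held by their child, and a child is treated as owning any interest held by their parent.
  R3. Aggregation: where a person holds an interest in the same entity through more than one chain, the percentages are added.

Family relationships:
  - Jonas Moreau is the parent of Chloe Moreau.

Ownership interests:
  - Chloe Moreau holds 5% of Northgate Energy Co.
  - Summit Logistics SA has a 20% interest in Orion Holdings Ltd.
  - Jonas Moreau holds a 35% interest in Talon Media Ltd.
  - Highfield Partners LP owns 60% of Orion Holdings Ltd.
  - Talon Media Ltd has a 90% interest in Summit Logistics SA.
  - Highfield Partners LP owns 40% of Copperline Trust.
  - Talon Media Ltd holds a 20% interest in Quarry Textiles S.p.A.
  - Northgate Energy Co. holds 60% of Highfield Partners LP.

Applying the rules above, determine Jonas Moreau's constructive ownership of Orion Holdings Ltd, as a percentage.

8.1%

By parent–child attribution (R2), Jonas Moreau is treated as owning Chloe Moreau's 5% interest in Northgate Energy Co.
Chain via Talon Media Ltd → Summit Logistics SA (R1): 35% × 90% × 20% = 6.3% of Orion Holdings Ltd.
Chain via Northgate Energy Co. → Highfield Partners LP (R1): 5% × 60% × 60% = 1.8% of Orion Holdings Ltd.
Aggregating (R3): 6.3% + 1.8% = 8.1%.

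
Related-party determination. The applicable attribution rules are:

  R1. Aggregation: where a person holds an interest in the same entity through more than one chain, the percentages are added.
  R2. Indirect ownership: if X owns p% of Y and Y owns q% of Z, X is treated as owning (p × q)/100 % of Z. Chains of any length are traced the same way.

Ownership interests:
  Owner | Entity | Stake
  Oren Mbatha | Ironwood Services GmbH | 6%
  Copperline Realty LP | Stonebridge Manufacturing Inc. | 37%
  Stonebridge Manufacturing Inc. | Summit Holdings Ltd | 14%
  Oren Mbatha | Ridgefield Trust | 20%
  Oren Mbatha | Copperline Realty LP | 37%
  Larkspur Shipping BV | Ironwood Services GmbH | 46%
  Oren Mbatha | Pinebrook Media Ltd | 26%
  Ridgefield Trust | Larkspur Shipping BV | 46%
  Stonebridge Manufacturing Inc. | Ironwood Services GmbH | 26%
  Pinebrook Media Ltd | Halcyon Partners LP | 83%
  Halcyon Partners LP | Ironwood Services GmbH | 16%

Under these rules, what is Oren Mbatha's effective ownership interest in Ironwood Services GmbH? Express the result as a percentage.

17.2442%

Chain via Copperline Realty LP → Stonebridge Manufacturing Inc. (R2): 37% × 37% × 26% = 3.5594% of Ironwood Services GmbH.
Chain via Pinebrook Media Ltd → Halcyon Partners LP (R2): 26% × 83% × 16% = 3.4528% of Ironwood Services GmbH.
Chain via Ridgefield Trust → Larkspur Shipping BV (R2): 20% × 46% × 46% = 4.232% of Ironwood Services GmbH.
Direct interest in Ironwood Services GmbH: 6%.
Aggregating (R1): 3.5594% + 3.4528% + 4.232% + 6% = 17.2442%.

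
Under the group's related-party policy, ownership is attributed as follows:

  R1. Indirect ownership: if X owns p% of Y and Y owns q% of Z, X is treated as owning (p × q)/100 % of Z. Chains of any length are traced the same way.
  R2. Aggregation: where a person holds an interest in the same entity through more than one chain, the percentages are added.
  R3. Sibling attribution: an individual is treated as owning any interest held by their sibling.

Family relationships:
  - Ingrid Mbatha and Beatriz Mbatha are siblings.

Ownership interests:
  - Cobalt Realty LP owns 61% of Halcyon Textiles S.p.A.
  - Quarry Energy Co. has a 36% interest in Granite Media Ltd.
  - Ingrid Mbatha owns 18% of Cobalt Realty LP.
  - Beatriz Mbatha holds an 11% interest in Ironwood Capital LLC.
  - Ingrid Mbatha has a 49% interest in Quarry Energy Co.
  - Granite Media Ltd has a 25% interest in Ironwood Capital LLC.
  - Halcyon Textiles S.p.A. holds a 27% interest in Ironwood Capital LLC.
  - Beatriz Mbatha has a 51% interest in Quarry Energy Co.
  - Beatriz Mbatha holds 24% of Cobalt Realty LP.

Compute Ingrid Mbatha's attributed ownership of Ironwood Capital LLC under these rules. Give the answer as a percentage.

26.9174%

By sibling attribution (R3), Ingrid Mbatha is treated as also owning Beatriz Mbatha's interest in Quarry Energy Co, giving 49% + 51% = 100%.
By sibling attribution (R3), Ingrid Mbatha is treated as also owning Beatriz Mbatha's interest in Cobalt Realty LP, giving 18% + 24% = 42%.
By sibling attribution (R3), Ingrid Mbatha is treated as owning Beatriz Mbatha's 11% interest in Ironwood Capital LLC.
Chain via Quarry Energy Co. → Granite Media Ltd (R1): 100% × 36% × 25% = 9% of Ironwood Capital LLC.
Chain via Cobalt Realty LP → Halcyon Textiles S.p.A. (R1): 42% × 61% × 27% = 6.9174% of Ironwood Capital LLC.
Direct interest in Ironwood Capital LLC: 11%.
Aggregating (R2): 9% + 6.9174% + 11% = 26.9174%.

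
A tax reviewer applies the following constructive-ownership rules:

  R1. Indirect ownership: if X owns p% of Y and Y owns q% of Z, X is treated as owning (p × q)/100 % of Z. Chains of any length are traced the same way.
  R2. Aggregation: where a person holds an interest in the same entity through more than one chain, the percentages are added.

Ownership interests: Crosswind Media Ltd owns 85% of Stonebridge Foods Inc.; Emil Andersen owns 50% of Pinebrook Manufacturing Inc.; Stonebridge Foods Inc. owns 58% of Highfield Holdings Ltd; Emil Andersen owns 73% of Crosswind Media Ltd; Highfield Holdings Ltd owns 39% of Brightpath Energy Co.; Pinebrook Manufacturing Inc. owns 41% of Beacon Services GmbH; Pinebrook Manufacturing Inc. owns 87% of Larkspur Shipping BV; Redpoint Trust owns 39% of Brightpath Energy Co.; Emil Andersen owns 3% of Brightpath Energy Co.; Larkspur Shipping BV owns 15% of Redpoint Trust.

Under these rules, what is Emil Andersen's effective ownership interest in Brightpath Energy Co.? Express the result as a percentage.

Chain via Pinebrook Manufacturing Inc. → Larkspur Shipping BV → Redpoint Trust (R1): 50% × 87% × 15% × 39% = 2.54475% of Brightpath Energy Co.
Chain via Crosswind Media Ltd → Stonebridge Foods Inc. → Highfield Holdings Ltd (R1): 73% × 85% × 58% × 39% = 14.03571% of Brightpath Energy Co.
Direct interest in Brightpath Energy Co: 3%.
Aggregating (R2): 2.54475% + 14.03571% + 3% = 19.58046%.

19.58046%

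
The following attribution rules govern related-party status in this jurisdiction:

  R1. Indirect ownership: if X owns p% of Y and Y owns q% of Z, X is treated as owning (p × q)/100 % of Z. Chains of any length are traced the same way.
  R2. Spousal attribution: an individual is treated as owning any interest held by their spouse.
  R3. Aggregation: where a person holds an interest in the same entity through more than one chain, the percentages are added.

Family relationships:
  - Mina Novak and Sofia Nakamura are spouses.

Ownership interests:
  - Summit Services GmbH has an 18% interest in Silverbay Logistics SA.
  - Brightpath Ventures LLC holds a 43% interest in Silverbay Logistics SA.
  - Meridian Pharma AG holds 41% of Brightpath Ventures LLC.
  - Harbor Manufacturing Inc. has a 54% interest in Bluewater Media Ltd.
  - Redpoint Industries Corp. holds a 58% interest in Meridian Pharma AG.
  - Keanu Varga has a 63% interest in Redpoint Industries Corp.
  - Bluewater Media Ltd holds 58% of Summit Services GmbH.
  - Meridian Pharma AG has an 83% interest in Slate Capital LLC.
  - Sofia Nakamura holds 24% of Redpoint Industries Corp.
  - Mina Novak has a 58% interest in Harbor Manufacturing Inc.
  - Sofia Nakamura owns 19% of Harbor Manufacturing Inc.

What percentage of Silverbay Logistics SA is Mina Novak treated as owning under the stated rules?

By spousal attribution (R2), Mina Novak is treated as also owning Sofia Nakamura's interest in Harbor Manufacturing Inc, giving 58% + 19% = 77%.
By spousal attribution (R2), Mina Novak is treated as owning Sofia Nakamura's 24% interest in Redpoint Industries Corp.
Chain via Harbor Manufacturing Inc. → Bluewater Media Ltd → Summit Services GmbH (R1): 77% × 54% × 58% × 18% = 4.340952% of Silverbay Logistics SA.
Chain via Redpoint Industries Corp. → Meridian Pharma AG → Brightpath Ventures LLC (R1): 24% × 58% × 41% × 43% = 2.454096% of Silverbay Logistics SA.
Aggregating (R3): 4.340952% + 2.454096% = 6.795048%.

6.795048%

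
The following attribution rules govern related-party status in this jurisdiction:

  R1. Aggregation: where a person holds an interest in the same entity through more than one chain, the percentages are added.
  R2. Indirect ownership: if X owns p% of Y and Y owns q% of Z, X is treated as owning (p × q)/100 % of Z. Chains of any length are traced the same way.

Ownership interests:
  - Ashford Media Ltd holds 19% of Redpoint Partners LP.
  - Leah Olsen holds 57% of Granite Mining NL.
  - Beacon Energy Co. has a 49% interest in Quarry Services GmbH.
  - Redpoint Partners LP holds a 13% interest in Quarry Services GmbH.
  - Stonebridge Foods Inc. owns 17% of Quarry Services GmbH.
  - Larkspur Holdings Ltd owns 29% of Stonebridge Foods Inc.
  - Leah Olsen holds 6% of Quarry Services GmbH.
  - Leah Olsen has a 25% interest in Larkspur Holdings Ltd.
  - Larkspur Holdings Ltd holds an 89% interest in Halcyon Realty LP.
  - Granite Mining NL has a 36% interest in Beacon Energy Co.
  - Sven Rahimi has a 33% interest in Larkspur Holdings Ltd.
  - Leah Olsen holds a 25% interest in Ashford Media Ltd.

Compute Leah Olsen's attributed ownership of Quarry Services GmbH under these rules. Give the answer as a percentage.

17.9048%

Chain via Larkspur Holdings Ltd → Stonebridge Foods Inc. (R2): 25% × 29% × 17% = 1.2325% of Quarry Services GmbH.
Chain via Granite Mining NL → Beacon Energy Co. (R2): 57% × 36% × 49% = 10.0548% of Quarry Services GmbH.
Chain via Ashford Media Ltd → Redpoint Partners LP (R2): 25% × 19% × 13% = 0.6175% of Quarry Services GmbH.
Direct interest in Quarry Services GmbH: 6%.
Aggregating (R1): 1.2325% + 10.0548% + 0.6175% + 6% = 17.9048%.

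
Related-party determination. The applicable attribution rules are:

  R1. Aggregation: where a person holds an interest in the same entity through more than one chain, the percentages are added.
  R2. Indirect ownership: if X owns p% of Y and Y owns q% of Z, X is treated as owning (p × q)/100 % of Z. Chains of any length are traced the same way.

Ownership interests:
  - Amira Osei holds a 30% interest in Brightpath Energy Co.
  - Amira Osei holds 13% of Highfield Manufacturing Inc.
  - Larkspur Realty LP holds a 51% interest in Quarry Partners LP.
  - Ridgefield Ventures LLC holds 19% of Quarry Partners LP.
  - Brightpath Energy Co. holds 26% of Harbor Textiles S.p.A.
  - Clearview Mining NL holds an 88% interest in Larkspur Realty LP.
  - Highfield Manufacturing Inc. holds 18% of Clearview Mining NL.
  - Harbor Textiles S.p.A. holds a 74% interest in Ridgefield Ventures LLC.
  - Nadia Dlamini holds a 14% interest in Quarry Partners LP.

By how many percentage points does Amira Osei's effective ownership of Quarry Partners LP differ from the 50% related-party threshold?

47.853128

Chain via Brightpath Energy Co. → Harbor Textiles S.p.A. → Ridgefield Ventures LLC (R2): 30% × 26% × 74% × 19% = 1.09668% of Quarry Partners LP.
Chain via Highfield Manufacturing Inc. → Clearview Mining NL → Larkspur Realty LP (R2): 13% × 18% × 88% × 51% = 1.050192% of Quarry Partners LP.
Aggregating (R1): 1.09668% + 1.050192% = 2.146872%.
2.146872% falls short of the 50% threshold by 47.853128 percentage points.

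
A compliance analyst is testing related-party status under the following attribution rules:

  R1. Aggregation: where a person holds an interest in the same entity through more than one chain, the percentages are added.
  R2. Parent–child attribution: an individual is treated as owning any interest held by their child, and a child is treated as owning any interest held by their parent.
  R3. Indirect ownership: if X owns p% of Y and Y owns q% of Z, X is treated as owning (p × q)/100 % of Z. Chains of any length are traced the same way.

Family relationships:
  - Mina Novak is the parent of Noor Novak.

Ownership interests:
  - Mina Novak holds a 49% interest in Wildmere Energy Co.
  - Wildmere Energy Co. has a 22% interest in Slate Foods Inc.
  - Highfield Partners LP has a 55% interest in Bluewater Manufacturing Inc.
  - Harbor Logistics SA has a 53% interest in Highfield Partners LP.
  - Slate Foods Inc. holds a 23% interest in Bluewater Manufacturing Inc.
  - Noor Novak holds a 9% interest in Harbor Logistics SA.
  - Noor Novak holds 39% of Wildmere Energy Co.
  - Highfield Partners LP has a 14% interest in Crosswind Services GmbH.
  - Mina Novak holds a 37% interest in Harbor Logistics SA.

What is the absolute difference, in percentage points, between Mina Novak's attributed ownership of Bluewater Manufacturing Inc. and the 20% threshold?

2.1382

By parent–child attribution (R2), Mina Novak is treated as also owning Noor Novak's interest in Harbor Logistics SA, giving 37% + 9% = 46%.
By parent–child attribution (R2), Mina Novak is treated as also owning Noor Novak's interest in Wildmere Energy Co, giving 49% + 39% = 88%.
Chain via Harbor Logistics SA → Highfield Partners LP (R3): 46% × 53% × 55% = 13.409% of Bluewater Manufacturing Inc.
Chain via Wildmere Energy Co. → Slate Foods Inc. (R3): 88% × 22% × 23% = 4.4528% of Bluewater Manufacturing Inc.
Aggregating (R1): 13.409% + 4.4528% = 17.8618%.
17.8618% falls short of the 20% threshold by 2.1382 percentage points.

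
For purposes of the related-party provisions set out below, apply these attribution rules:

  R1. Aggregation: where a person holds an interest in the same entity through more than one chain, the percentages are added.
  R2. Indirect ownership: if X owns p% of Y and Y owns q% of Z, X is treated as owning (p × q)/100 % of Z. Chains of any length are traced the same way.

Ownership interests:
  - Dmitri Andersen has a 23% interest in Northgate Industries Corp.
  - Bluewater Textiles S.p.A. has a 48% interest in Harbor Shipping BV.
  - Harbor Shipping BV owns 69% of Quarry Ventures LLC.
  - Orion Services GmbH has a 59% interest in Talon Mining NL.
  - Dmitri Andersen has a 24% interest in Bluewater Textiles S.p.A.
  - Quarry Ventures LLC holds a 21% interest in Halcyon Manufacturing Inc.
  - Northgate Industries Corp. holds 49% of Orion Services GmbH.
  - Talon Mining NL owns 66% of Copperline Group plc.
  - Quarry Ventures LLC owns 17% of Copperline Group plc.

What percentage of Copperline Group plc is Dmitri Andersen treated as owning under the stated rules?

Chain via Northgate Industries Corp. → Orion Services GmbH → Talon Mining NL (R2): 23% × 49% × 59% × 66% = 4.388538% of Copperline Group plc.
Chain via Bluewater Textiles S.p.A. → Harbor Shipping BV → Quarry Ventures LLC (R2): 24% × 48% × 69% × 17% = 1.351296% of Copperline Group plc.
Aggregating (R1): 4.388538% + 1.351296% = 5.739834%.

5.739834%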